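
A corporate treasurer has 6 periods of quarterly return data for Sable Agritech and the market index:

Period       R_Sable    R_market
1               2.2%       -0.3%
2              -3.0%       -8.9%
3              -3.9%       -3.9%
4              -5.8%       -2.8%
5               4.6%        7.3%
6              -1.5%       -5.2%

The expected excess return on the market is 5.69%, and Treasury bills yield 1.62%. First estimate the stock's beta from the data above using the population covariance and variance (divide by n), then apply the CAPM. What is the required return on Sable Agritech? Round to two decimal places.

Mean R_i = (2.2 − 3.0 − 3.9 − 5.8 + 4.6 − 1.5) / 6 = -1.2333%
Mean R_m = (-0.3 − 8.9 − 3.9 − 2.8 + 7.3 − 5.2) / 6 = -2.3000%
Σ(R_i − R̄_i)(R_m − R̄_m) = 81.8500  ⇒  Cov = 81.8500 / 6 = 13.6417
Σ(R_m − R̄_m)² = 150.9400  ⇒  Var(R_m) = 150.9400 / 6 = 25.1567
β = Cov / Var(R_m) = 13.6417 / 25.1567 = 0.5423
E(R) = R_f + β × MRP = 1.62% + 0.5423 × 5.69% = 4.71%

4.71%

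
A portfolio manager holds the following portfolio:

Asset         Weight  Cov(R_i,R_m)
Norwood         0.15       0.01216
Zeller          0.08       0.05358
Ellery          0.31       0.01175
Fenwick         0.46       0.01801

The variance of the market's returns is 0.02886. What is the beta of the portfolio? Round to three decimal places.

β_Norwood = 0.01216 / 0.02886 = 0.4213
β_Zeller = 0.05358 / 0.02886 = 1.8565
β_Ellery = 0.01175 / 0.02886 = 0.4071
β_Fenwick = 0.01801 / 0.02886 = 0.6240
β_P = Σ w_i β_i = 0.15×0.4213 + 0.08×1.8565 + 0.31×0.4071 + 0.46×0.6240 = 0.6250

0.625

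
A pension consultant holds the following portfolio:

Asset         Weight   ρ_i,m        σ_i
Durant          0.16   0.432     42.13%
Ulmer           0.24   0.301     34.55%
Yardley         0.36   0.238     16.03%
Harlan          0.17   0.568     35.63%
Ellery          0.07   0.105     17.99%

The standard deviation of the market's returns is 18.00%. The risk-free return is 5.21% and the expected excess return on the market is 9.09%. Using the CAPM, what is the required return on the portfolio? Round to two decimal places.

10.44%

β_Durant = 0.432 × 42.13% / 18.00% = 1.0111
β_Ulmer = 0.301 × 34.55% / 18.00% = 0.5778
β_Yardley = 0.238 × 16.03% / 18.00% = 0.2120
β_Harlan = 0.568 × 35.63% / 18.00% = 1.1243
β_Ellery = 0.105 × 17.99% / 18.00% = 0.1049
β_P = Σ w_i β_i = 0.16×1.0111 + 0.24×0.5778 + 0.36×0.2120 + 0.17×1.1243 + 0.07×0.1049 = 0.5752
E(R_P) = R_f + β_P × MRP = 5.21% + 0.5752 × 9.09% = 10.44%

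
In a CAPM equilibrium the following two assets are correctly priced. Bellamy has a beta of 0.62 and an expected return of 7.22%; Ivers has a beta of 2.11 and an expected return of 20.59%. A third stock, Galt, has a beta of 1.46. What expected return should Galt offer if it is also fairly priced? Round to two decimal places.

14.76%

MRP (SML slope) = (20.59% − 7.22%) / (2.11 − 0.62) = 13.37% / 1.49 = 8.9732%
R_f (intercept) = 7.22% − 0.62 × 8.9732% = 1.6566%
E(R_Galt) = R_f + β × MRP = 1.6566% + 1.46 × 8.9732% = 14.76%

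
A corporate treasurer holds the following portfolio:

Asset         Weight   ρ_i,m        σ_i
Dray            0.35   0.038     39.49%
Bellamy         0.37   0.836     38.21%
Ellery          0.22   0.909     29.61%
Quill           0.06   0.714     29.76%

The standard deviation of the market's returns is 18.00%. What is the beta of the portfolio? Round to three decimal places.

1.086

β_Dray = 0.038 × 39.49% / 18.00% = 0.0834
β_Bellamy = 0.836 × 38.21% / 18.00% = 1.7746
β_Ellery = 0.909 × 29.61% / 18.00% = 1.4953
β_Quill = 0.714 × 29.76% / 18.00% = 1.1805
β_P = Σ w_i β_i = 0.35×0.0834 + 0.37×1.7746 + 0.22×1.4953 + 0.06×1.1805 = 1.0856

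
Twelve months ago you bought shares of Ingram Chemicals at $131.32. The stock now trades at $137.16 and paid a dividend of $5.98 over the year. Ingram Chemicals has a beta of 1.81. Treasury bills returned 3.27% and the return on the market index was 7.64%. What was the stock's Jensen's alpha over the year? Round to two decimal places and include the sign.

-2.18%

Realised HPR = (P1 + D1 − P0) / P0 = (137.16 + 5.98 − 131.32) / 131.32 = 11.82 / 131.32 = 9.0009%
MRP = 7.64% − 3.27% = 4.37%
CAPM required = R_f + β·MRP = 3.27% + 1.81 × 4.37% = 11.1797%
α = realised − required = 9.0009% − 11.1797% = -2.18%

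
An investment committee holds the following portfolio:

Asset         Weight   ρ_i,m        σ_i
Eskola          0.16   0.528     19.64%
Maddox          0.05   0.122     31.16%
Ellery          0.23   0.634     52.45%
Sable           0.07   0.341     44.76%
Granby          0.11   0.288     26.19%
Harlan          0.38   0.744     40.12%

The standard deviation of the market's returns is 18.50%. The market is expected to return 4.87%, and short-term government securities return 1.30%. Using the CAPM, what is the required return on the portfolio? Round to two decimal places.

β_Eskola = 0.528 × 19.64% / 18.50% = 0.5605
β_Maddox = 0.122 × 31.16% / 18.50% = 0.2055
β_Ellery = 0.634 × 52.45% / 18.50% = 1.7975
β_Sable = 0.341 × 44.76% / 18.50% = 0.8250
β_Granby = 0.288 × 26.19% / 18.50% = 0.4077
β_Harlan = 0.744 × 40.12% / 18.50% = 1.6135
β_P = Σ w_i β_i = 0.16×0.5605 + 0.05×0.2055 + 0.23×1.7975 + 0.07×0.8250 + 0.11×0.4077 + 0.38×1.6135 = 1.2291
MRP = 4.87% − 1.30% = 3.57%
E(R_P) = R_f + β_P × MRP = 1.30% + 1.2291 × 3.57% = 5.69%

5.69%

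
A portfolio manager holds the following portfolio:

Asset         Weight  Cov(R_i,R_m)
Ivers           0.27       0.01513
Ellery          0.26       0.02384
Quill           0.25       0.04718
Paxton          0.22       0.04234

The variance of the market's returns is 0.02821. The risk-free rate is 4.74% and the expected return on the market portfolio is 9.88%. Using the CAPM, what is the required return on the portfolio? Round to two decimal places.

10.46%

β_Ivers = 0.01513 / 0.02821 = 0.5363
β_Ellery = 0.02384 / 0.02821 = 0.8451
β_Quill = 0.04718 / 0.02821 = 1.6725
β_Paxton = 0.04234 / 0.02821 = 1.5009
β_P = Σ w_i β_i = 0.27×0.5363 + 0.26×0.8451 + 0.25×1.6725 + 0.22×1.5009 = 1.1129
MRP = 9.88% − 4.74% = 5.14%
E(R_P) = R_f + β_P × MRP = 4.74% + 1.1129 × 5.14% = 10.46%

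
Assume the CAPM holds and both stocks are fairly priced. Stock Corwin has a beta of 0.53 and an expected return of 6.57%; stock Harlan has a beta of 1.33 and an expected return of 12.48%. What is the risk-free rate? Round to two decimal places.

Both satisfy E(R) = R_f + β·MRP, so the slope of the SML is
MRP = (12.48% − 6.57%) / (1.33 − 0.53) = 5.91% / 0.80 = 7.3875%
R_f = E(R_Corwin) − β_Corwin·MRP = 6.57% − 0.53 × 7.3875% = 2.6546%

2.65%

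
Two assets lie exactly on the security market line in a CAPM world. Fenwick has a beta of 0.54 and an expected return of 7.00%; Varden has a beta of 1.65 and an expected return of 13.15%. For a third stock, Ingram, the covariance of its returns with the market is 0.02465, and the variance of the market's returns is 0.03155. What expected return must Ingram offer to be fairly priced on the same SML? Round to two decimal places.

MRP = (13.15% − 7.00%) / (1.65 − 0.54) = 5.5405%
R_f = 7.00% − 0.54 × 5.5405% = 4.0081%
β_Ingram = Cov / Var(R_m) = 0.02465 / 0.03155 = 0.7813
E(R_Ingram) = R_f + β × MRP = 4.0081% + 0.7813 × 5.5405% = 8.34%

8.34%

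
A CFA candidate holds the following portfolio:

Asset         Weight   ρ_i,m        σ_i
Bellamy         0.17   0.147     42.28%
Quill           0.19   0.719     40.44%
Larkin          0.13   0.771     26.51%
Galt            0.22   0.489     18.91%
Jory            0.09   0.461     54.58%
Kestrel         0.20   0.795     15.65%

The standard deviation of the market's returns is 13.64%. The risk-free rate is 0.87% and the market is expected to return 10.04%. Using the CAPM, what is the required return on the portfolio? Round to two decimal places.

β_Bellamy = 0.147 × 42.28% / 13.64% = 0.4557
β_Quill = 0.719 × 40.44% / 13.64% = 2.1317
β_Larkin = 0.771 × 26.51% / 13.64% = 1.4985
β_Galt = 0.489 × 18.91% / 13.64% = 0.6779
β_Jory = 0.461 × 54.58% / 13.64% = 1.8447
β_Kestrel = 0.795 × 15.65% / 13.64% = 0.9122
β_P = Σ w_i β_i = 0.17×0.4557 + 0.19×2.1317 + 0.13×1.4985 + 0.22×0.6779 + 0.09×1.8447 + 0.20×0.9122 = 1.1749
MRP = 10.04% − 0.87% = 9.17%
E(R_P) = R_f + β_P × MRP = 0.87% + 1.1749 × 9.17% = 11.64%

11.64%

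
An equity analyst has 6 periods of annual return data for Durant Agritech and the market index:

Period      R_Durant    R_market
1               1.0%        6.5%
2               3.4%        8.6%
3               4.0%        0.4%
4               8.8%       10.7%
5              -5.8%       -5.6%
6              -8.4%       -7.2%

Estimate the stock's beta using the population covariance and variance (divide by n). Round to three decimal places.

Mean R_i = (1.0 + 3.4 + 4.0 + 8.8 − 5.8 − 8.4) / 6 = 0.5000%
Mean R_m = (6.5 + 8.6 + 0.4 + 10.7 − 5.6 − 7.2) / 6 = 2.2333%
Σ(R_i − R̄_i)(R_m − R̄_m) = 217.7600  ⇒  Cov = 217.7600 / 6 = 36.2933
Σ(R_m − R̄_m)² = 284.1333  ⇒  Var(R_m) = 284.1333 / 6 = 47.3556
β = Cov / Var(R_m) = 36.2933 / 47.3556 = 0.7664

0.766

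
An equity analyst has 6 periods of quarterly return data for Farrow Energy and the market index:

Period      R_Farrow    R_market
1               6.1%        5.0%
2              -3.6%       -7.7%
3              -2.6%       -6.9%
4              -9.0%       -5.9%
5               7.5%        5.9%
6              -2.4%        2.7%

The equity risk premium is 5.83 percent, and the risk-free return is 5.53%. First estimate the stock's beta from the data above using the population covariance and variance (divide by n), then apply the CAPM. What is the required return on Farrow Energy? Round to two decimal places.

Mean R_i = (6.1 − 3.6 − 2.6 − 9.0 + 7.5 − 2.4) / 6 = -0.6667%
Mean R_m = (5.0 − 7.7 − 6.9 − 5.9 + 5.9 + 2.7) / 6 = -1.1500%
Σ(R_i − R̄_i)(R_m − R̄_m) = 162.4300  ⇒  Cov = 162.4300 / 6 = 27.0717
Σ(R_m − R̄_m)² = 200.8750  ⇒  Var(R_m) = 200.8750 / 6 = 33.4792
β = Cov / Var(R_m) = 27.0717 / 33.4792 = 0.8086
E(R) = R_f + β × MRP = 5.53% + 0.8086 × 5.83% = 10.24%

10.24%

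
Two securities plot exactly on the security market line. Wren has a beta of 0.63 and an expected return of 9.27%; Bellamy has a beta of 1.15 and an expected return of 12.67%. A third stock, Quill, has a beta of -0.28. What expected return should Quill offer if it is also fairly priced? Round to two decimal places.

3.32%

MRP (SML slope) = (12.67% − 9.27%) / (1.15 − 0.63) = 3.40% / 0.52 = 6.5385%
R_f (intercept) = 9.27% − 0.63 × 6.5385% = 5.1507%
E(R_Quill) = R_f + β × MRP = 5.1507% + -0.28 × 6.5385% = 3.32%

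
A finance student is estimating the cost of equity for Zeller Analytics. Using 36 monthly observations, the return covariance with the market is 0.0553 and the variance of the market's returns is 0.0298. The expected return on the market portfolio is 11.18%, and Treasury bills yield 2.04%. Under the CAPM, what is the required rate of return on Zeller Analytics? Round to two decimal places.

19.00%

β = Cov(R_i, R_m) / Var(R_m) = 0.0553 / 0.0298 = 1.8557
MRP = 11.18% − 2.04% = 9.14%
E(R) = R_f + β × MRP = 2.04% + 1.8557 × 9.14% = 19.00%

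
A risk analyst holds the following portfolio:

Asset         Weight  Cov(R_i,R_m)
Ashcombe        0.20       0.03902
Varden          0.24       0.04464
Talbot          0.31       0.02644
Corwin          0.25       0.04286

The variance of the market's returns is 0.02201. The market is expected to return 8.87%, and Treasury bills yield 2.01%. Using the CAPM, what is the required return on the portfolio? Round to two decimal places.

β_Ashcombe = 0.03902 / 0.02201 = 1.7728
β_Varden = 0.04464 / 0.02201 = 2.0282
β_Talbot = 0.02644 / 0.02201 = 1.2013
β_Corwin = 0.04286 / 0.02201 = 1.9473
β_P = Σ w_i β_i = 0.20×1.7728 + 0.24×2.0282 + 0.31×1.2013 + 0.25×1.9473 = 1.7006
MRP = 8.87% − 2.01% = 6.86%
E(R_P) = R_f + β_P × MRP = 2.01% + 1.7006 × 6.86% = 13.68%

13.68%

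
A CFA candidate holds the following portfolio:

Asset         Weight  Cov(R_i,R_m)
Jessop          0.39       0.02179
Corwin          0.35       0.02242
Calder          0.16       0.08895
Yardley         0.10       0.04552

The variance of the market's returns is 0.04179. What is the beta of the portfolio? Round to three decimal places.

β_Jessop = 0.02179 / 0.04179 = 0.5214
β_Corwin = 0.02242 / 0.04179 = 0.5365
β_Calder = 0.08895 / 0.04179 = 2.1285
β_Yardley = 0.04552 / 0.04179 = 1.0893
β_P = Σ w_i β_i = 0.39×0.5214 + 0.35×0.5365 + 0.16×2.1285 + 0.10×1.0893 = 0.8406

0.841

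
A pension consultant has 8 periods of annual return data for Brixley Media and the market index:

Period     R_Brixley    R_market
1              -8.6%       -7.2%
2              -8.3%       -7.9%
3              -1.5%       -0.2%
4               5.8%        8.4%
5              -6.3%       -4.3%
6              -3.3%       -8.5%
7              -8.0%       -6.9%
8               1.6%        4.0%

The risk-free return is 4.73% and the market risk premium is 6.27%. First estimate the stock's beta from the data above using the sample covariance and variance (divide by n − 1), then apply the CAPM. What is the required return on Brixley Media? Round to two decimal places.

9.57%

Mean R_i = (-8.6 − 8.3 − 1.5 + 5.8 − 6.3 − 3.3 − 8.0 + 1.6) / 8 = -3.5750%
Mean R_m = (-7.2 − 7.9 − 0.2 + 8.4 − 4.3 − 8.5 − 6.9 + 4.0) / 8 = -2.8250%
Σ(R_i − R̄_i)(R_m − R̄_m) = 212.4550  ⇒  Cov = 212.4550 / 7 = 30.3507
Σ(R_m − R̄_m)² = 275.3550  ⇒  Var(R_m) = 275.3550 / 7 = 39.3364
β = Cov / Var(R_m) = 30.3507 / 39.3364 = 0.7716
E(R) = R_f + β × MRP = 4.73% + 0.7716 × 6.27% = 9.57%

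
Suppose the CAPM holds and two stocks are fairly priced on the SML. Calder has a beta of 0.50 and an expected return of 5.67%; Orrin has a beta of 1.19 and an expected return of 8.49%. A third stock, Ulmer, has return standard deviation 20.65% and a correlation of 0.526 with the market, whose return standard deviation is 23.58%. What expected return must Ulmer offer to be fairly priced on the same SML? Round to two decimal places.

MRP = (8.49% − 5.67%) / (1.19 − 0.50) = 4.0870%
R_f = 5.67% − 0.50 × 4.0870% = 3.6265%
β_Ulmer = ρ·σ_i/σ_m = 0.526 × 20.65 / 23.58 = 0.4606
E(R_Ulmer) = R_f + β × MRP = 3.6265% + 0.4606 × 4.0870% = 5.51%

5.51%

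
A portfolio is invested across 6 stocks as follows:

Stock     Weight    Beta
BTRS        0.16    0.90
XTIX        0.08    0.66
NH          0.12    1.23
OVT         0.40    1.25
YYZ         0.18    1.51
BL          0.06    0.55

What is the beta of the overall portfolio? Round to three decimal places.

β_P = Σ w_i β_i = 0.16×0.90 + 0.08×0.66 + 0.12×1.23 + 0.40×1.25 + 0.18×1.51 + 0.06×0.55 = 1.1492

1.149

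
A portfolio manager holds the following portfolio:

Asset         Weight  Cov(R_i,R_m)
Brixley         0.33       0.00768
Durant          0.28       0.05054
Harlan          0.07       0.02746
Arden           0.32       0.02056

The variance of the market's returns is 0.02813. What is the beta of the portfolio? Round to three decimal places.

β_Brixley = 0.00768 / 0.02813 = 0.2730
β_Durant = 0.05054 / 0.02813 = 1.7967
β_Harlan = 0.02746 / 0.02813 = 0.9762
β_Arden = 0.02056 / 0.02813 = 0.7309
β_P = Σ w_i β_i = 0.33×0.2730 + 0.28×1.7967 + 0.07×0.9762 + 0.32×0.7309 = 0.8954

0.895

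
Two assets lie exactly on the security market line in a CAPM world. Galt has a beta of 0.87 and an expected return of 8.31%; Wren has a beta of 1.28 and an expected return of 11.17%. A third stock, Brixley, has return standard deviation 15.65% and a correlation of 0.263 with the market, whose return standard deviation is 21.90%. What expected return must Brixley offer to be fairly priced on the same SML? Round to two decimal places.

MRP = (11.17% − 8.31%) / (1.28 − 0.87) = 6.9756%
R_f = 8.31% − 0.87 × 6.9756% = 2.2412%
β_Brixley = ρ·σ_i/σ_m = 0.263 × 15.65 / 21.90 = 0.1879
E(R_Brixley) = R_f + β × MRP = 2.2412% + 0.1879 × 6.9756% = 3.55%

3.55%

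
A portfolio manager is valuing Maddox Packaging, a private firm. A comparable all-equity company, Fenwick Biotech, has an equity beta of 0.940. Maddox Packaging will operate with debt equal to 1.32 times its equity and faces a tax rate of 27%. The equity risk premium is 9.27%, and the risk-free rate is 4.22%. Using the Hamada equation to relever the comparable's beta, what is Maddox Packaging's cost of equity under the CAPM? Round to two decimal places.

21.33%

β_L = β_U × [1 + (1 − t)(D/E)] = 0.940 × [1 + (1 − 0.27) × 1.32]
    = 0.940 × [1 + 0.73 × 1.32] = 0.940 × 1.9636 = 1.8458
E(R) = R_f + β_L × MRP = 4.22% + 1.8458 × 9.27% = 21.33%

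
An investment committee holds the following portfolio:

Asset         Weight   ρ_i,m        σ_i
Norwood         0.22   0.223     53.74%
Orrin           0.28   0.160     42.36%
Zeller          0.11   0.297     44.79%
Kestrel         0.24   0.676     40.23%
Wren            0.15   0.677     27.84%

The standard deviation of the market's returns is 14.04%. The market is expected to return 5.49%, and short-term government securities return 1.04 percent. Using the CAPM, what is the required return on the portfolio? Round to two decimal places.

5.91%

β_Norwood = 0.223 × 53.74% / 14.04% = 0.8536
β_Orrin = 0.160 × 42.36% / 14.04% = 0.4827
β_Zeller = 0.297 × 44.79% / 14.04% = 0.9475
β_Kestrel = 0.676 × 40.23% / 14.04% = 1.9370
β_Wren = 0.677 × 27.84% / 14.04% = 1.3424
β_P = Σ w_i β_i = 0.22×0.8536 + 0.28×0.4827 + 0.11×0.9475 + 0.24×1.9370 + 0.15×1.3424 = 1.0934
MRP = 5.49% − 1.04% = 4.45%
E(R_P) = R_f + β_P × MRP = 1.04% + 1.0934 × 4.45% = 5.91%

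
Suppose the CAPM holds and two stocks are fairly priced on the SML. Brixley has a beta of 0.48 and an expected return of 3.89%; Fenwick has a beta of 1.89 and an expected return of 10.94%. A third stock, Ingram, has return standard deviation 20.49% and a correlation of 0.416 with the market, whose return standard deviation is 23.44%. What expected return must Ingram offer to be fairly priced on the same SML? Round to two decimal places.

3.31%

MRP = (10.94% − 3.89%) / (1.89 − 0.48) = 5.0000%
R_f = 3.89% − 0.48 × 5.0000% = 1.4900%
β_Ingram = ρ·σ_i/σ_m = 0.416 × 20.49 / 23.44 = 0.3636
E(R_Ingram) = R_f + β × MRP = 1.4900% + 0.3636 × 5.0000% = 3.31%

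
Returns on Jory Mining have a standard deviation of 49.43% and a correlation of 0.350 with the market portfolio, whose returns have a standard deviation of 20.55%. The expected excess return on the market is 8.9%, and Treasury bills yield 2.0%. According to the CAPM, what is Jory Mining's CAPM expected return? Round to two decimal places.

β = ρ × σ_i / σ_m = 0.350 × 49.43% / 20.55% = 0.8419
E(R) = 2.0% + 0.8419 × 8.9% = 9.49%

9.49%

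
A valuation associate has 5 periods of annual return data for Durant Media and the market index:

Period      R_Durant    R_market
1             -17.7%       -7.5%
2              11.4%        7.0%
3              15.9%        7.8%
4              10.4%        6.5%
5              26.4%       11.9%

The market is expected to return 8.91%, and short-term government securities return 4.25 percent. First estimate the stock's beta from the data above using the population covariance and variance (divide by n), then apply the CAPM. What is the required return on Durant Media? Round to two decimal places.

14.51%

Mean R_i = (-17.7 + 11.4 + 15.9 + 10.4 + 26.4) / 5 = 9.2800%
Mean R_m = (-7.5 + 7.0 + 7.8 + 6.5 + 11.9) / 5 = 5.1400%
Σ(R_i − R̄_i)(R_m − R̄_m) = 479.8340  ⇒  Cov = 479.8340 / 5 = 95.9668
Σ(R_m − R̄_m)² = 217.8520  ⇒  Var(R_m) = 217.8520 / 5 = 43.5704
β = Cov / Var(R_m) = 95.9668 / 43.5704 = 2.2026
MRP = 8.91% − 4.25% = 4.66%
E(R) = R_f + β × MRP = 4.25% + 2.2026 × 4.66% = 14.51%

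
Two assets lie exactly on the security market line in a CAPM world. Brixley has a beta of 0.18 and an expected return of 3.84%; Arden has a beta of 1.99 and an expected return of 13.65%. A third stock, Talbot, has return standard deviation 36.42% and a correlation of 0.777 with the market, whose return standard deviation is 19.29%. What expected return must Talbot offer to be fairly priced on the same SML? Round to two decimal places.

10.82%

MRP = (13.65% − 3.84%) / (1.99 − 0.18) = 5.4199%
R_f = 3.84% − 0.18 × 5.4199% = 2.8644%
β_Talbot = ρ·σ_i/σ_m = 0.777 × 36.42 / 19.29 = 1.4670
E(R_Talbot) = R_f + β × MRP = 2.8644% + 1.4670 × 5.4199% = 10.82%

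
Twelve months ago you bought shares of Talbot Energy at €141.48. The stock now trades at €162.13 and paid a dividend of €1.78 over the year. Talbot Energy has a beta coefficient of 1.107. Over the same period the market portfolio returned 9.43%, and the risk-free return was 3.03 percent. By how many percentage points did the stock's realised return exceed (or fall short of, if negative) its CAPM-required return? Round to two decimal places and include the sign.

+5.74%

Realised HPR = (P1 + D1 − P0) / P0 = (162.13 + 1.78 − 141.48) / 141.48 = 22.43 / 141.48 = 15.8538%
MRP = 9.43% − 3.03% = 6.40%
CAPM required = R_f + β·MRP = 3.03% + 1.107 × 6.40% = 10.11480%
α = realised − required = 15.8538% − 10.11480% = +5.74%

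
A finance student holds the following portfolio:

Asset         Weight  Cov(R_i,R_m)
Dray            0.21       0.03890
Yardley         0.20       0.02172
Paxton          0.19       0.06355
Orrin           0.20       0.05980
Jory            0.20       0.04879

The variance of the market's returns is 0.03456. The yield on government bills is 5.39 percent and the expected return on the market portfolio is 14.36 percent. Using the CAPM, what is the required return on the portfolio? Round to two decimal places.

17.41%

β_Dray = 0.03890 / 0.03456 = 1.1256
β_Yardley = 0.02172 / 0.03456 = 0.6285
β_Paxton = 0.06355 / 0.03456 = 1.8388
β_Orrin = 0.05980 / 0.03456 = 1.7303
β_Jory = 0.04879 / 0.03456 = 1.4117
β_P = Σ w_i β_i = 0.21×1.1256 + 0.20×0.6285 + 0.19×1.8388 + 0.20×1.7303 + 0.20×1.4117 = 1.3398
MRP = 14.36% − 5.39% = 8.97%
E(R_P) = R_f + β_P × MRP = 5.39% + 1.3398 × 8.97% = 17.41%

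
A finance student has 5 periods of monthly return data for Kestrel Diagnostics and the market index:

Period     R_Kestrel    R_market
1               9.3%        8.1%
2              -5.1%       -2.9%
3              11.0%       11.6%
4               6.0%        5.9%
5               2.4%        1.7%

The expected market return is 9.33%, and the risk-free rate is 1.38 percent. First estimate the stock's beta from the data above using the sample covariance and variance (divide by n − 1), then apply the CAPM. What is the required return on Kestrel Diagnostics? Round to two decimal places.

10.26%

Mean R_i = (9.3 − 5.1 + 11.0 + 6.0 + 2.4) / 5 = 4.7200%
Mean R_m = (8.1 − 2.9 + 11.6 + 5.9 + 1.7) / 5 = 4.8800%
Σ(R_i − R̄_i)(R_m − R̄_m) = 142.0320  ⇒  Cov = 142.0320 / 4 = 35.5080
Σ(R_m − R̄_m)² = 127.2080  ⇒  Var(R_m) = 127.2080 / 4 = 31.8020
β = Cov / Var(R_m) = 35.5080 / 31.8020 = 1.1165
MRP = 9.33% − 1.38% = 7.95%
E(R) = R_f + β × MRP = 1.38% + 1.1165 × 7.95% = 10.26%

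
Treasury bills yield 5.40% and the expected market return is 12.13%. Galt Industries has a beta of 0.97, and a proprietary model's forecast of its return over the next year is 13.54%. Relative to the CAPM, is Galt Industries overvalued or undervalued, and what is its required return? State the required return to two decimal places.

MRP = 12.13% − 5.40% = 6.73%
Required return = R_f + β·MRP = 5.40% + 0.97 × 6.73% = 11.93%
Forecast 13.54% > required 11.93% → the stock plots above the SML → undervalued.

Undervalued; required return 11.93%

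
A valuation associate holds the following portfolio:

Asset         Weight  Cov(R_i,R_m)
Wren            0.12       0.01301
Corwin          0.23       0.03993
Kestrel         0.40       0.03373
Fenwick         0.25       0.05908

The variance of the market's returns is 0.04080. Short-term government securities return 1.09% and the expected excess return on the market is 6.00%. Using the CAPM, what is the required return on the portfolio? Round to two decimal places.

β_Wren = 0.01301 / 0.04080 = 0.3189
β_Corwin = 0.03993 / 0.04080 = 0.9787
β_Kestrel = 0.03373 / 0.04080 = 0.8267
β_Fenwick = 0.05908 / 0.04080 = 1.4480
β_P = Σ w_i β_i = 0.12×0.3189 + 0.23×0.9787 + 0.40×0.8267 + 0.25×1.4480 = 0.9560
E(R_P) = R_f + β_P × MRP = 1.09% + 0.9560 × 6.00% = 6.83%

6.83%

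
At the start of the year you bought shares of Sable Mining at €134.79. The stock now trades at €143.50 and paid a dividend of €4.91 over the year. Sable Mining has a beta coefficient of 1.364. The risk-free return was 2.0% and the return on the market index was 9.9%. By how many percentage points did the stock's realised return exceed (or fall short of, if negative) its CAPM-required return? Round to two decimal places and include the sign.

-2.67%

Realised HPR = (P1 + D1 − P0) / P0 = (143.50 + 4.91 − 134.79) / 134.79 = 13.62 / 134.79 = 10.1046%
MRP = 9.9% − 2.0% = 7.90%
CAPM required = R_f + β·MRP = 2.0% + 1.364 × 7.9% = 12.7756%
α = realised − required = 10.1046% − 12.7756% = -2.67%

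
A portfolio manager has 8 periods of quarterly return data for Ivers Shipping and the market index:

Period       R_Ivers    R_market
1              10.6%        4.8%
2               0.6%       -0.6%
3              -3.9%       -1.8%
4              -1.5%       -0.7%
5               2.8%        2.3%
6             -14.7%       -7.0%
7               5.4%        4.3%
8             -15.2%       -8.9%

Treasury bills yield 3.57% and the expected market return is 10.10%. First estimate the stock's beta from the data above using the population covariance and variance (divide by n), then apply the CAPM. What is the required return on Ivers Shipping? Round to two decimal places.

Mean R_i = (10.6 + 0.6 − 3.9 − 1.5 + 2.8 − 14.7 + 5.4 − 15.2) / 8 = -1.9875%
Mean R_m = (4.8 − 0.6 − 1.8 − 0.7 + 2.3 − 7.0 + 4.3 − 8.9) / 8 = -0.9500%
Σ(R_i − R̄_i)(R_m − R̄_m) = 311.3250  ⇒  Cov = 311.3250 / 8 = 38.9156
Σ(R_m − R̄_m)² = 171.9000  ⇒  Var(R_m) = 171.9000 / 8 = 21.4875
β = Cov / Var(R_m) = 38.9156 / 21.4875 = 1.8111
MRP = 10.10% − 3.57% = 6.53%
E(R) = R_f + β × MRP = 3.57% + 1.8111 × 6.53% = 15.40%

15.40%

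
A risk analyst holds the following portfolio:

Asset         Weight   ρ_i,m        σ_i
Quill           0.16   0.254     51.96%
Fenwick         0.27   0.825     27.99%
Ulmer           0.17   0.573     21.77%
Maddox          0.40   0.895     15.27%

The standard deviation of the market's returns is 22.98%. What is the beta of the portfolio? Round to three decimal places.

0.693

β_Quill = 0.254 × 51.96% / 22.98% = 0.5743
β_Fenwick = 0.825 × 27.99% / 22.98% = 1.0049
β_Ulmer = 0.573 × 21.77% / 22.98% = 0.5428
β_Maddox = 0.895 × 15.27% / 22.98% = 0.5947
β_P = Σ w_i β_i = 0.16×0.5743 + 0.27×1.0049 + 0.17×0.5428 + 0.40×0.5947 = 0.6934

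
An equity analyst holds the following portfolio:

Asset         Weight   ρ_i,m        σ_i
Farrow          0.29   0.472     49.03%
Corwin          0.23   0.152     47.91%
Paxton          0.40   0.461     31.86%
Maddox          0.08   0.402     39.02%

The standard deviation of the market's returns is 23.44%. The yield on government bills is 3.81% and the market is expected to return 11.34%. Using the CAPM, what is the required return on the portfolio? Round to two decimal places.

β_Farrow = 0.472 × 49.03% / 23.44% = 0.9873
β_Corwin = 0.152 × 47.91% / 23.44% = 0.3107
β_Paxton = 0.461 × 31.86% / 23.44% = 0.6266
β_Maddox = 0.402 × 39.02% / 23.44% = 0.6692
β_P = Σ w_i β_i = 0.29×0.9873 + 0.23×0.3107 + 0.40×0.6266 + 0.08×0.6692 = 0.6620
MRP = 11.34% − 3.81% = 7.53%
E(R_P) = R_f + β_P × MRP = 3.81% + 0.6620 × 7.53% = 8.79%

8.79%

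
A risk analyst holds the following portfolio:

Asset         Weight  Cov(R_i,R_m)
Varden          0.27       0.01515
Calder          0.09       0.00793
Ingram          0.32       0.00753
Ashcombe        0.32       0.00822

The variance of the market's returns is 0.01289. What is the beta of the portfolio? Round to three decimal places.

β_Varden = 0.01515 / 0.01289 = 1.1753
β_Calder = 0.00793 / 0.01289 = 0.6152
β_Ingram = 0.00753 / 0.01289 = 0.5842
β_Ashcombe = 0.00822 / 0.01289 = 0.6377
β_P = Σ w_i β_i = 0.27×1.1753 + 0.09×0.6152 + 0.32×0.5842 + 0.32×0.6377 = 0.7637

0.764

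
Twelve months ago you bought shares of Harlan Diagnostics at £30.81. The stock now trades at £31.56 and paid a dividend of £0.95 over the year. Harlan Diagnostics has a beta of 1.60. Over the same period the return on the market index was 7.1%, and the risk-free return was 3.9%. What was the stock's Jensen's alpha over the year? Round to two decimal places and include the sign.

Realised HPR = (P1 + D1 − P0) / P0 = (31.56 + 0.95 − 30.81) / 30.81 = 1.70 / 30.81 = 5.5177%
MRP = 7.1% − 3.9% = 3.20%
CAPM required = R_f + β·MRP = 3.9% + 1.60 × 3.2% = 9.0200%
α = realised − required = 5.5177% − 9.0200% = -3.50%

-3.50%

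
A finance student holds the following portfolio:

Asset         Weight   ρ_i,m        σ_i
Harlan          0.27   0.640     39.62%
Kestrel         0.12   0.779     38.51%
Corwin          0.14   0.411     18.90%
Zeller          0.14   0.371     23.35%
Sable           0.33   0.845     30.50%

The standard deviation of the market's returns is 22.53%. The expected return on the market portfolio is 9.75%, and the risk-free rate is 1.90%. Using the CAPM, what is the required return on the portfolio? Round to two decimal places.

9.30%

β_Harlan = 0.640 × 39.62% / 22.53% = 1.1255
β_Kestrel = 0.779 × 38.51% / 22.53% = 1.3315
β_Corwin = 0.411 × 18.90% / 22.53% = 0.3448
β_Zeller = 0.371 × 23.35% / 22.53% = 0.3845
β_Sable = 0.845 × 30.50% / 22.53% = 1.1439
β_P = Σ w_i β_i = 0.27×1.1255 + 0.12×1.3315 + 0.14×0.3448 + 0.14×0.3845 + 0.33×1.1439 = 0.9433
MRP = 9.75% − 1.90% = 7.85%
E(R_P) = R_f + β_P × MRP = 1.90% + 0.9433 × 7.85% = 9.30%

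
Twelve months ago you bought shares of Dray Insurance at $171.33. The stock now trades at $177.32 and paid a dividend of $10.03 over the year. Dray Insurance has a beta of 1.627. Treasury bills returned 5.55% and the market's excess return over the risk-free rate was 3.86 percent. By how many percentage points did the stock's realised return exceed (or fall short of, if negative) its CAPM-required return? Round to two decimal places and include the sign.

-2.48%

Realised HPR = (P1 + D1 − P0) / P0 = (177.32 + 10.03 − 171.33) / 171.33 = 16.02 / 171.33 = 9.3504%
CAPM required = R_f + β·MRP = 5.55% + 1.627 × 3.86% = 11.83022%
α = realised − required = 9.3504% − 11.83022% = -2.48%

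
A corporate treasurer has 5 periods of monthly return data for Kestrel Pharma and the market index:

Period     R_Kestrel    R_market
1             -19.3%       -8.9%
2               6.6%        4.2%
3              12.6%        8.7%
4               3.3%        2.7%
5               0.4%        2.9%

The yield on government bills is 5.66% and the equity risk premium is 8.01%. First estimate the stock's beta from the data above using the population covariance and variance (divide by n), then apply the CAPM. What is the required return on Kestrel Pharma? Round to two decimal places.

Mean R_i = (-19.3 + 6.6 + 12.6 + 3.3 + 0.4) / 5 = 0.7200%
Mean R_m = (-8.9 + 4.2 + 8.7 + 2.7 + 2.9) / 5 = 1.9200%
Σ(R_i − R̄_i)(R_m − R̄_m) = 312.2680  ⇒  Cov = 312.2680 / 5 = 62.4536
Σ(R_m − R̄_m)² = 169.8080  ⇒  Var(R_m) = 169.8080 / 5 = 33.9616
β = Cov / Var(R_m) = 62.4536 / 33.9616 = 1.8389
E(R) = R_f + β × MRP = 5.66% + 1.8389 × 8.01% = 20.39%

20.39%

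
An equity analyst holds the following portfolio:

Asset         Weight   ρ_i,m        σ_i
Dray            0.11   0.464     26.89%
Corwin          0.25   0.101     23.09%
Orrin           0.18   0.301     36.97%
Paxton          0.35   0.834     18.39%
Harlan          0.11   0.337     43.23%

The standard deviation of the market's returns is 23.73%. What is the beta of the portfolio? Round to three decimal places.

0.461

β_Dray = 0.464 × 26.89% / 23.73% = 0.5258
β_Corwin = 0.101 × 23.09% / 23.73% = 0.0983
β_Orrin = 0.301 × 36.97% / 23.73% = 0.4689
β_Paxton = 0.834 × 18.39% / 23.73% = 0.6463
β_Harlan = 0.337 × 43.23% / 23.73% = 0.6139
β_P = Σ w_i β_i = 0.11×0.5258 + 0.25×0.0983 + 0.18×0.4689 + 0.35×0.6463 + 0.11×0.6139 = 0.4605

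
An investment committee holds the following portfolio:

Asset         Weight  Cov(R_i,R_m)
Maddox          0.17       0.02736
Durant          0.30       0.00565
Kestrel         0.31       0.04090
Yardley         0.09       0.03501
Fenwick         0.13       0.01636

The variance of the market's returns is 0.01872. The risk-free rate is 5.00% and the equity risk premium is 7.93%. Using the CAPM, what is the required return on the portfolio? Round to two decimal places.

β_Maddox = 0.02736 / 0.01872 = 1.4615
β_Durant = 0.00565 / 0.01872 = 0.3018
β_Kestrel = 0.04090 / 0.01872 = 2.1848
β_Yardley = 0.03501 / 0.01872 = 1.8702
β_Fenwick = 0.01636 / 0.01872 = 0.8739
β_P = Σ w_i β_i = 0.17×1.4615 + 0.30×0.3018 + 0.31×2.1848 + 0.09×1.8702 + 0.13×0.8739 = 1.2982
E(R_P) = R_f + β_P × MRP = 5.00% + 1.2982 × 7.93% = 15.29%

15.29%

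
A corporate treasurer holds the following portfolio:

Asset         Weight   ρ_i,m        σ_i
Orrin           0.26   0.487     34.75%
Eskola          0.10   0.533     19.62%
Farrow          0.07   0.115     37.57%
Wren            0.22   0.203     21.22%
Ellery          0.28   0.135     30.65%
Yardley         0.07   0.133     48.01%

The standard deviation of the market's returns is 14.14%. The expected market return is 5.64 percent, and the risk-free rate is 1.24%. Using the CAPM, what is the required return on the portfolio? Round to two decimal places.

β_Orrin = 0.487 × 34.75% / 14.14% = 1.1968
β_Eskola = 0.533 × 19.62% / 14.14% = 0.7396
β_Farrow = 0.115 × 37.57% / 14.14% = 0.3056
β_Wren = 0.203 × 21.22% / 14.14% = 0.3046
β_Ellery = 0.135 × 30.65% / 14.14% = 0.2926
β_Yardley = 0.133 × 48.01% / 14.14% = 0.4516
β_P = Σ w_i β_i = 0.26×1.1968 + 0.10×0.7396 + 0.07×0.3056 + 0.22×0.3046 + 0.28×0.2926 + 0.07×0.4516 = 0.5871
MRP = 5.64% − 1.24% = 4.40%
E(R_P) = R_f + β_P × MRP = 1.24% + 0.5871 × 4.40% = 3.82%

3.82%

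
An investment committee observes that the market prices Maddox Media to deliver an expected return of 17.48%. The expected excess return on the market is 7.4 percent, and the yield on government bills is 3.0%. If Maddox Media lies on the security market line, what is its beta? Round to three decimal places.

β = (E(R) − R_f) / MRP = (17.48% − 3.0%) / 7.4% = 14.48% / 7.4% = 1.957

1.957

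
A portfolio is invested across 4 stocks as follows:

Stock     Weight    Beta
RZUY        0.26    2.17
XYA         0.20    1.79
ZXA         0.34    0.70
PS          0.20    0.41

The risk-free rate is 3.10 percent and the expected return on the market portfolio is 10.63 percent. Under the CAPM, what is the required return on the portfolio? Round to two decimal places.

β_P = Σ w_i β_i = 0.26×2.17 + 0.20×1.79 + 0.34×0.70 + 0.20×0.41 = 1.2422
MRP = 10.63% − 3.10% = 7.53%
E(R_P) = R_f + β_P × MRP = 3.10% + 1.2422 × 7.53% = 12.45%

12.45%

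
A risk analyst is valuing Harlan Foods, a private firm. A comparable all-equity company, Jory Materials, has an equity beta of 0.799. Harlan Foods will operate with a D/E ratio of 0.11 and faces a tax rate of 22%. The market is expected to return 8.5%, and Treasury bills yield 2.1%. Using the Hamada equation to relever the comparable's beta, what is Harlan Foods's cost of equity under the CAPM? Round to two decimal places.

7.65%

β_L = β_U × [1 + (1 − t)(D/E)] = 0.799 × [1 + (1 − 0.22) × 0.11]
    = 0.799 × [1 + 0.78 × 0.11] = 0.799 × 1.0858 = 0.8676
MRP = 8.5% − 2.1% = 6.40%
E(R) = R_f + β_L × MRP = 2.1% + 0.8676 × 6.4% = 7.65%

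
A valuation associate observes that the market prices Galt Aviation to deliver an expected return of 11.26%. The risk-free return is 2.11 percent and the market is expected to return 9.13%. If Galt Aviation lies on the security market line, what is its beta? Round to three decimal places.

MRP = 9.13% − 2.11% = 7.02%
β = (E(R) − R_f) / MRP = (11.26% − 2.11%) / 7.02% = 9.15% / 7.02% = 1.303

1.303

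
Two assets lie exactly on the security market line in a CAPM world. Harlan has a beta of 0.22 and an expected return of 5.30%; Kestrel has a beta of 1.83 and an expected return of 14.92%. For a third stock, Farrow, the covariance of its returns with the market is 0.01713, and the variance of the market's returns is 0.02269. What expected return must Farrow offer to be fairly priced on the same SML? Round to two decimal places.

MRP = (14.92% − 5.30%) / (1.83 − 0.22) = 5.9752%
R_f = 5.30% − 0.22 × 5.9752% = 3.9855%
β_Farrow = Cov / Var(R_m) = 0.01713 / 0.02269 = 0.7550
E(R_Farrow) = R_f + β × MRP = 3.9855% + 0.7550 × 5.9752% = 8.50%

8.50%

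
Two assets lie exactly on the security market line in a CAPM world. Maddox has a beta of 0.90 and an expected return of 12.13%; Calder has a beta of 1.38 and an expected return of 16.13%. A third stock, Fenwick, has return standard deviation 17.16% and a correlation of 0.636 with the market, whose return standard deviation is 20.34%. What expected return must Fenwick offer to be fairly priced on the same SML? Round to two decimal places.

MRP = (16.13% − 12.13%) / (1.38 − 0.90) = 8.3333%
R_f = 12.13% − 0.90 × 8.3333% = 4.6300%
β_Fenwick = ρ·σ_i/σ_m = 0.636 × 17.16 / 20.34 = 0.5366
E(R_Fenwick) = R_f + β × MRP = 4.6300% + 0.5366 × 8.3333% = 9.10%

9.10%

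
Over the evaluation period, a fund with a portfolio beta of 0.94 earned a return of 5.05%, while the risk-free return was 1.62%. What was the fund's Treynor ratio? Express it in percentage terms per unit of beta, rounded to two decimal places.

3.65%

Treynor = (R_P − R_f) / β_P = (5.05% − 1.62%) / 0.9400 = 3.43% / 0.9400 = 3.65%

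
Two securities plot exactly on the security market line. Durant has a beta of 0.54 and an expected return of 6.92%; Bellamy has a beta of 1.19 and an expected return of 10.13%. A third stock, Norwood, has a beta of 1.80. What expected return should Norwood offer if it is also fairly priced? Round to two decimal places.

13.14%

MRP (SML slope) = (10.13% − 6.92%) / (1.19 − 0.54) = 3.21% / 0.65 = 4.9385%
R_f (intercept) = 6.92% − 0.54 × 4.9385% = 4.2532%
E(R_Norwood) = R_f + β × MRP = 4.2532% + 1.80 × 4.9385% = 13.14%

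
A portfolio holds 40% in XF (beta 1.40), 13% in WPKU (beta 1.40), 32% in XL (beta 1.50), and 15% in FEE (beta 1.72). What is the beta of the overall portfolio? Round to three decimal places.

β_P = Σ w_i β_i = 0.40×1.40 + 0.13×1.40 + 0.32×1.50 + 0.15×1.72 = 1.4800

1.480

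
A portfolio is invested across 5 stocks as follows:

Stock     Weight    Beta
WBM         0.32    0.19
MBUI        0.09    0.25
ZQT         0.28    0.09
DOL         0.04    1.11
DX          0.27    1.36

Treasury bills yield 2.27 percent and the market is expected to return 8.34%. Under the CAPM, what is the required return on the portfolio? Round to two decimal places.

5.43%

β_P = Σ w_i β_i = 0.32×0.19 + 0.09×0.25 + 0.28×0.09 + 0.04×1.11 + 0.27×1.36 = 0.5201
MRP = 8.34% − 2.27% = 6.07%
E(R_P) = R_f + β_P × MRP = 2.27% + 0.5201 × 6.07% = 5.43%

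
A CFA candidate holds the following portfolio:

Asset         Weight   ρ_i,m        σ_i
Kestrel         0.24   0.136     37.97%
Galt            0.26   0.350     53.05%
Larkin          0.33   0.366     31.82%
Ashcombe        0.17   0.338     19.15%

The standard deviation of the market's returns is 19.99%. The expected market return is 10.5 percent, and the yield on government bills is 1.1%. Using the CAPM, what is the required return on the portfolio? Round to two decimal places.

6.28%

β_Kestrel = 0.136 × 37.97% / 19.99% = 0.2583
β_Galt = 0.350 × 53.05% / 19.99% = 0.9288
β_Larkin = 0.366 × 31.82% / 19.99% = 0.5826
β_Ashcombe = 0.338 × 19.15% / 19.99% = 0.3238
β_P = Σ w_i β_i = 0.24×0.2583 + 0.26×0.9288 + 0.33×0.5826 + 0.17×0.3238 = 0.5508
MRP = 10.5% − 1.1% = 9.40%
E(R_P) = R_f + β_P × MRP = 1.1% + 0.5508 × 9.4% = 6.28%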